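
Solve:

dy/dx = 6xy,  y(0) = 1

General solution: y = Ce^(3x²)
Applying IC y(0) = 1:
Particular solution: y = e^(3x²)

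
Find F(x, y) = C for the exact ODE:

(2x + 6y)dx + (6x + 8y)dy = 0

Verify exactness: ∂M/∂y = ∂N/∂x ✓
Find F(x,y) such that ∂F/∂x = M, ∂F/∂y = N
Solution: x² + 6xy + 4y² = C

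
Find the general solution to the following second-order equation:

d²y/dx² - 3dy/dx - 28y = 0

Characteristic equation: r² - 3r - 28 = 0
Roots: r = 7, -4 (distinct real)
General solution: y = C₁e^(7x) + C₂e^(-4x)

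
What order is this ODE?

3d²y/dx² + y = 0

The order is 2 (highest derivative is of order 2).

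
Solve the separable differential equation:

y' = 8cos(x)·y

Separating variables and integrating:
ln|y| = 8sin(x) + C

General solution: y = Ce^(8sin(x))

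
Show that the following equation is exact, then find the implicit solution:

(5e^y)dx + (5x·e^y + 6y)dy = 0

Verify exactness: ∂M/∂y = ∂N/∂x ✓
Find F(x,y) such that ∂F/∂x = M, ∂F/∂y = N
Solution: 5x·e^y + 3y² = C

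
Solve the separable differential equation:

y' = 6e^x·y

Separating variables and integrating:
ln|y| = 6e^x + C

General solution: y = Ce^(6e^x)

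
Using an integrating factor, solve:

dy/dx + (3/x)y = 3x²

Using integrating factor method:

General solution: y = (1/2)x^3 + Cx^(-3)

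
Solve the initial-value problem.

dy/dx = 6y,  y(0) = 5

General solution: y = Ce^(6x)
Applying IC y(0) = 5:
Particular solution: y = 5e^(6x)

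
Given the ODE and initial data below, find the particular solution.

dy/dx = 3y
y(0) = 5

General solution: y = Ce^(3x)
Applying IC y(0) = 5:
Particular solution: y = 5e^(3x)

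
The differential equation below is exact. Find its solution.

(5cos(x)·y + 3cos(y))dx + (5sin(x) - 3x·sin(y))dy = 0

Verify exactness: ∂M/∂y = ∂N/∂x ✓
Find F(x,y) such that ∂F/∂x = M, ∂F/∂y = N
Solution: 5sin(x)·y + 3x·cos(y) = C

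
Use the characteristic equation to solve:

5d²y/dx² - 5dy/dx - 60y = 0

Characteristic equation: 5r² - 5r - 60 = 0
Divide by 5: r² - r - 12 = 0
Roots: r = 4, -3 (distinct real)
General solution: y = C₁e^(4x) + C₂e^(-3x)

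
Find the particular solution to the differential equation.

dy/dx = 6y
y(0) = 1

General solution: y = Ce^(6x)
Applying IC y(0) = 1:
Particular solution: y = e^(6x)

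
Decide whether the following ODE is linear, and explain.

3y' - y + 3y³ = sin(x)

Nonlinear (y³ term)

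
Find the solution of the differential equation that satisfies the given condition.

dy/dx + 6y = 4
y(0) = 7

General solution: y = 2/3 + Ce^(-6x)
Applying y(0) = 7: C = 7 - 2/3 = 19/3
Particular solution: y = 2/3 + (19/3)e^(-6x)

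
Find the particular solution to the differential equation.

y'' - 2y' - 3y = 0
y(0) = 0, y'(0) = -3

General solution: y = C₁e^(3x) + C₂e^(-x)
Applying ICs: C₁ = -3/4, C₂ = 3/4
Particular solution: y = -(3/4)e^(3x) + (3/4)e^(-x)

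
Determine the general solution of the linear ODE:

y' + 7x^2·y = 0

Using integrating factor method:

General solution: y = Ce^(-7x^3/3)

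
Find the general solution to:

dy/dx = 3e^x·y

Separating variables and integrating:
ln|y| = 3e^x + C

General solution: y = Ce^(3e^x)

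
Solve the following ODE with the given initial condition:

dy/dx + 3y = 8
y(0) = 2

General solution: y = 8/3 + Ce^(-3x)
Applying y(0) = 2: C = 2 - 8/3 = -2/3
Particular solution: y = 8/3 - (2/3)e^(-3x)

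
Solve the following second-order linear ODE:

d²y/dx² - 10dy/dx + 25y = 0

Characteristic equation: r² - 10r + 25 = 0
Factored: (r - 5)² = 0
Repeated root: r = 5
General solution: y = (C₁ + C₂x)e^(5x)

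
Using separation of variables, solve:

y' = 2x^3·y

Separating variables and integrating:
ln|y| = x^4/2 + C

General solution: y = Ce^(x^4/2)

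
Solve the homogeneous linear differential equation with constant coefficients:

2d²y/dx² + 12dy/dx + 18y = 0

Characteristic equation: 2r² + 12r + 18 = 0
Divide by 2: r² + 6r + 9 = 0
Factored: (r + 3)² = 0
Repeated root: r = -3
General solution: y = (C₁ + C₂x)e^(-3x)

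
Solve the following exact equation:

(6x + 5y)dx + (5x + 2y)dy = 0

Verify exactness: ∂M/∂y = ∂N/∂x ✓
Find F(x,y) such that ∂F/∂x = M, ∂F/∂y = N
Solution: 3x² + 5xy + y² = C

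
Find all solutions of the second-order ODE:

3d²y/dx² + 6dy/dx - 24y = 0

Characteristic equation: 3r² + 6r - 24 = 0
Divide by 3: r² + 2r - 8 = 0
Roots: r = 2, -4 (distinct real)
General solution: y = C₁e^(2x) + C₂e^(-4x)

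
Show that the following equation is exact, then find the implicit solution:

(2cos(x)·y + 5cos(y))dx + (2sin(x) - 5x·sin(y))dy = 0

Verify exactness: ∂M/∂y = ∂N/∂x ✓
Find F(x,y) such that ∂F/∂x = M, ∂F/∂y = N
Solution: 2sin(x)·y + 5x·cos(y) = C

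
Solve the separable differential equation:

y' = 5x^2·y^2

Separating variables and integrating:
-1/y = 5x^3/3 + C

General solution: y^-1 = (-5/3)x^3 + C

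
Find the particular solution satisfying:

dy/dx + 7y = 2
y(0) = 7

General solution: y = 2/7 + Ce^(-7x)
Applying y(0) = 7: C = 7 - 2/7 = 47/7
Particular solution: y = 2/7 + (47/7)e^(-7x)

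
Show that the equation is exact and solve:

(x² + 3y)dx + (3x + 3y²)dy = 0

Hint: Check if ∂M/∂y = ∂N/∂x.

Verify exactness: ∂M/∂y = ∂N/∂x ✓
Find F(x,y) such that ∂F/∂x = M, ∂F/∂y = N
Solution: x³/3 + 3xy + y³ = C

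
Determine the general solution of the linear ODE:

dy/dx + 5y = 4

Using integrating factor method:

General solution: y = 4/5 + Ce^(-5x)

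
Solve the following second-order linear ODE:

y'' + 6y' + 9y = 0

Characteristic equation: r² + 6r + 9 = 0
Factored: (r + 3)² = 0
Repeated root: r = -3
General solution: y = (C₁ + C₂x)e^(-3x)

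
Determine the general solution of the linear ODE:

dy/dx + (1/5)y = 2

Using integrating factor method:

General solution: y = 10 + Ce^(-x/5)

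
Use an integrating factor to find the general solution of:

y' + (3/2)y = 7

Using integrating factor method:

General solution: y = 14/3 + Ce^(-3x/2)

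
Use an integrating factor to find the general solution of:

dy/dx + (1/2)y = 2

Using integrating factor method:

General solution: y = 4 + Ce^(-x/2)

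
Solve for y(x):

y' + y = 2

Using integrating factor method:

General solution: y = 2 + Ce^(-x)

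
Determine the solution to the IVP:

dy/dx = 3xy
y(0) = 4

General solution: y = Ce^(3x²/2)
Applying IC y(0) = 4:
Particular solution: y = 4e^(3x²/2)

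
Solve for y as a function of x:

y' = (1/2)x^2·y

Separating variables and integrating:
ln|y| = x^3/6 + C

General solution: y = Ce^(x^3/6)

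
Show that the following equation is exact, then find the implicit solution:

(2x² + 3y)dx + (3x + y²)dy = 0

Verify exactness: ∂M/∂y = ∂N/∂x ✓
Find F(x,y) such that ∂F/∂x = M, ∂F/∂y = N
Solution: 2x³/3 + 3xy + y³/3 = C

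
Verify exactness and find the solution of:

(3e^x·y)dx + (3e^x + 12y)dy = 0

Verify exactness: ∂M/∂y = ∂N/∂x ✓
Find F(x,y) such that ∂F/∂x = M, ∂F/∂y = N
Solution: 3e^x·y + 6y² = C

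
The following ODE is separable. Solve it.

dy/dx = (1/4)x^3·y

Separating variables and integrating:
ln|y| = x^4/16 + C

General solution: y = Ce^(x^4/16)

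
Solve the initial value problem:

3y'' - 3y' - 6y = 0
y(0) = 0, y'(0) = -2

General solution: y = C₁e^(2x) + C₂e^(-x)
Applying ICs: C₁ = -2/3, C₂ = 2/3
Particular solution: y = -(2/3)e^(2x) + (2/3)e^(-x)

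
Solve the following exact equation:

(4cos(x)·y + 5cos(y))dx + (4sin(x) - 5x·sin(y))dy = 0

Verify exactness: ∂M/∂y = ∂N/∂x ✓
Find F(x,y) such that ∂F/∂x = M, ∂F/∂y = N
Solution: 4sin(x)·y + 5x·cos(y) = C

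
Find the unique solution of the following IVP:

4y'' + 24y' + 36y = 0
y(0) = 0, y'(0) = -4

General solution: y = (C₁ + C₂x)e^(-3x)
Repeated root r = -3
Applying ICs: C₁ = 0, C₂ = -4
Particular solution: y = -4xe^(-3x)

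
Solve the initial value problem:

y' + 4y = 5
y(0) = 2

General solution: y = 5/4 + Ce^(-4x)
Applying y(0) = 2: C = 2 - 5/4 = 3/4
Particular solution: y = 5/4 + (3/4)e^(-4x)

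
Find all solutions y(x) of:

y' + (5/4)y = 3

Using integrating factor method:

General solution: y = 12/5 + Ce^(-5x/4)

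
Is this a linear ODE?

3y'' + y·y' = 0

No. Nonlinear (product y·y')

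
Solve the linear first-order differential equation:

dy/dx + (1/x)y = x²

Using integrating factor method:

General solution: y = (1/4)x^3 + C/x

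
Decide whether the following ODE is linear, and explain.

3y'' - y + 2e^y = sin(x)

Nonlinear (e^y is nonlinear in y)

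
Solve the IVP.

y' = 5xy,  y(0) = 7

General solution: y = Ce^(5x²/2)
Applying IC y(0) = 7:
Particular solution: y = 7e^(5x²/2)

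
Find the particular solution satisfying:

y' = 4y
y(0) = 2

General solution: y = Ce^(4x)
Applying IC y(0) = 2:
Particular solution: y = 2e^(4x)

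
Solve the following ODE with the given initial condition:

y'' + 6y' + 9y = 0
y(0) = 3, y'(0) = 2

General solution: y = (C₁ + C₂x)e^(-3x)
Repeated root r = -3
Applying ICs: C₁ = 3, C₂ = 11
Particular solution: y = (3 + 11x)e^(-3x)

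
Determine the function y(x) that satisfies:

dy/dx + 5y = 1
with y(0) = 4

General solution: y = 1/5 + Ce^(-5x)
Applying y(0) = 4: C = 4 - 1/5 = 19/5
Particular solution: y = 1/5 + (19/5)e^(-5x)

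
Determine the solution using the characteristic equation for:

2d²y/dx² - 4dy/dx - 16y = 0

Characteristic equation: 2r² - 4r - 16 = 0
Divide by 2: r² - 2r - 8 = 0
Roots: r = 4, -2 (distinct real)
General solution: y = C₁e^(4x) + C₂e^(-2x)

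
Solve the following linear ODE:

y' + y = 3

Using integrating factor method:

General solution: y = 3 + Ce^(-x)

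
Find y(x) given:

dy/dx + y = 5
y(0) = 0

General solution: y = 5 + Ce^(-x)
Applying y(0) = 0: C = 0 - 5 = -5
Particular solution: y = 5 - 5e^(-x)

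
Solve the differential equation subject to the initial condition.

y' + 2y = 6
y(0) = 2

General solution: y = 3 + Ce^(-2x)
Applying y(0) = 2: C = 2 - 3 = -1
Particular solution: y = 3 - e^(-2x)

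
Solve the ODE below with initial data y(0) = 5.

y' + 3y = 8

General solution: y = 8/3 + Ce^(-3x)
Applying y(0) = 5: C = 5 - 8/3 = 7/3
Particular solution: y = 8/3 + (7/3)e^(-3x)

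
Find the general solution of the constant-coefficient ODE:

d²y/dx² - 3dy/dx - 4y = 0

Characteristic equation: r² - 3r - 4 = 0
Roots: r = 4, -1 (distinct real)
General solution: y = C₁e^(4x) + C₂e^(-x)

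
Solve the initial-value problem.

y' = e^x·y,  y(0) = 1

General solution: y = Ce^(e^x)
Applying IC y(0) = 1:
Particular solution: y = e^(e^x - 1)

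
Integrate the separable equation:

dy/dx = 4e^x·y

Separating variables and integrating:
ln|y| = 4e^x + C

General solution: y = Ce^(4e^x)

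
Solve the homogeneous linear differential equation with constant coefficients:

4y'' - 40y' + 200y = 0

Characteristic equation: 4r² - 40r + 200 = 0
Divide by 4: r² - 10r + 50 = 0
Roots: r = 5 ± 5i (complex conjugates)
General solution: y = e^(5x)(C₁cos(5x) + C₂sin(5x))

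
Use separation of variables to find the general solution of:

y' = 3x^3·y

Separating variables and integrating:
ln|y| = 3x^4/4 + C

General solution: y = Ce^(3x^4/4)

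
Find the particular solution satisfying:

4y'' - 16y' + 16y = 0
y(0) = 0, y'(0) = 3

General solution: y = (C₁ + C₂x)e^(2x)
Repeated root r = 2
Applying ICs: C₁ = 0, C₂ = 3
Particular solution: y = 3xe^(2x)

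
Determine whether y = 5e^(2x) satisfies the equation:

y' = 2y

Verification:
y = 5e^(2x)
y' = 10e^(2x)
2y = 10e^(2x)
y' = 2y ✓

Yes, it is a solution.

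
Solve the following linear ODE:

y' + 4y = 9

Using integrating factor method:

General solution: y = 9/4 + Ce^(-4x)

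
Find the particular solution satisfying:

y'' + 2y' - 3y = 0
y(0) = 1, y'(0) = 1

General solution: y = C₁e^x + C₂e^(-3x)
Applying ICs: C₁ = 1, C₂ = 0
Particular solution: y = e^x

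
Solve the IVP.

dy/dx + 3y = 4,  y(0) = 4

General solution: y = 4/3 + Ce^(-3x)
Applying y(0) = 4: C = 4 - 4/3 = 8/3
Particular solution: y = 4/3 + (8/3)e^(-3x)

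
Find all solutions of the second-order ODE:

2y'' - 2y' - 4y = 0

Characteristic equation: 2r² - 2r - 4 = 0
Divide by 2: r² - r - 2 = 0
Roots: r = 2, -1 (distinct real)
General solution: y = C₁e^(2x) + C₂e^(-x)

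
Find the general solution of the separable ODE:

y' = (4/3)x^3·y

Separating variables and integrating:
ln|y| = x^4/3 + C

General solution: y = Ce^(x^4/3)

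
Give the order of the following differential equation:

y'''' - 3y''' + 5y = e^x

The order is 4 (highest derivative is of order 4).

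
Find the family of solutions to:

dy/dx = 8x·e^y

Separating variables and integrating:
-e^(-y) = 4x² + C

General solution: y = -ln(C - 4x²)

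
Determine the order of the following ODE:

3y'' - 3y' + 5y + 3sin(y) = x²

The order is 2 (highest derivative is of order 2).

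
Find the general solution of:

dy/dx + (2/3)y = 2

Using integrating factor method:

General solution: y = 3 + Ce^(-2x/3)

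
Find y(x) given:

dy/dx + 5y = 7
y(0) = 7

General solution: y = 7/5 + Ce^(-5x)
Applying y(0) = 7: C = 7 - 7/5 = 28/5
Particular solution: y = 7/5 + (28/5)e^(-5x)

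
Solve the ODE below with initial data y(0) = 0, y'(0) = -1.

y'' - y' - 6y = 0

General solution: y = C₁e^(3x) + C₂e^(-2x)
Applying ICs: C₁ = -1/5, C₂ = 1/5
Particular solution: y = -(1/5)e^(3x) + (1/5)e^(-2x)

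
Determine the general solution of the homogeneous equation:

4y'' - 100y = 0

Characteristic equation: 4r² - 100 = 0
Divide by 4: r² - 25 = 0
Roots: r = 5, -5 (distinct real)
General solution: y = C₁e^(5x) + C₂e^(-5x)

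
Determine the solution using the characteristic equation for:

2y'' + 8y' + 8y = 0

Characteristic equation: 2r² + 8r + 8 = 0
Divide by 2: r² + 4r + 4 = 0
Factored: (r + 2)² = 0
Repeated root: r = -2
General solution: y = (C₁ + C₂x)e^(-2x)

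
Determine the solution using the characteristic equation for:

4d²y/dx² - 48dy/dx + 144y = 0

Characteristic equation: 4r² - 48r + 144 = 0
Divide by 4: r² - 12r + 36 = 0
Factored: (r - 6)² = 0
Repeated root: r = 6
General solution: y = (C₁ + C₂x)e^(6x)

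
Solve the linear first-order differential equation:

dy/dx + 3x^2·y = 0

Using integrating factor method:

General solution: y = Ce^(-x^3)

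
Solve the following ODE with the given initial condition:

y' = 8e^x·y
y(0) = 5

General solution: y = Ce^(8e^x)
Applying IC y(0) = 5:
Particular solution: y = 5e^(8(e^x - 1))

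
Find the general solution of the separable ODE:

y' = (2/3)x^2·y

Separating variables and integrating:
ln|y| = 2x^3/9 + C

General solution: y = Ce^(2x^3/9)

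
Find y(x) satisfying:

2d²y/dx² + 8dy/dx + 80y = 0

Characteristic equation: 2r² + 8r + 80 = 0
Divide by 2: r² + 4r + 40 = 0
Roots: r = -2 ± 6i (complex conjugates)
General solution: y = e^(-2x)(C₁cos(6x) + C₂sin(6x))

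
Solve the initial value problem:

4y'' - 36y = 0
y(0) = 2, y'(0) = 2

General solution: y = C₁e^(3x) + C₂e^(-3x)
Applying ICs: C₁ = 4/3, C₂ = 2/3
Particular solution: y = (4/3)e^(3x) + (2/3)e^(-3x)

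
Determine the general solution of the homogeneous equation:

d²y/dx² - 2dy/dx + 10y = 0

Characteristic equation: r² - 2r + 10 = 0
Roots: r = 1 ± 3i (complex conjugates)
General solution: y = e^x(C₁cos(3x) + C₂sin(3x))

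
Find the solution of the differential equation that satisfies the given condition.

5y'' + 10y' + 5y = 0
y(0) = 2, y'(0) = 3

General solution: y = (C₁ + C₂x)e^(-x)
Repeated root r = -1
Applying ICs: C₁ = 2, C₂ = 5
Particular solution: y = (2 + 5x)e^(-x)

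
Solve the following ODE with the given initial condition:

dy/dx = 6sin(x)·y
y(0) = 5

General solution: y = Ce^(-6cos(x))
Applying IC y(0) = 5:
Particular solution: y = 5e^(6(1-cos(x)))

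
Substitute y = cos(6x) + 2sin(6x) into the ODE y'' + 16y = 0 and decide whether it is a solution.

Verification:
y'' = -36cos(6x) - 72sin(6x)
y'' + 16y ≠ 0 (frequency mismatch: got 36 instead of 16)

No, it is not a solution.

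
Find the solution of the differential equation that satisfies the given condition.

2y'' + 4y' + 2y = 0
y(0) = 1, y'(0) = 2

General solution: y = (C₁ + C₂x)e^(-x)
Repeated root r = -1
Applying ICs: C₁ = 1, C₂ = 3
Particular solution: y = (1 + 3x)e^(-x)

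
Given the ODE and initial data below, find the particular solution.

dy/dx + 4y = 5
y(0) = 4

General solution: y = 5/4 + Ce^(-4x)
Applying y(0) = 4: C = 4 - 5/4 = 11/4
Particular solution: y = 5/4 + (11/4)e^(-4x)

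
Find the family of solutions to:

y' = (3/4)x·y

Separating variables and integrating:
ln|y| = 3x^2/8 + C

General solution: y = Ce^(3x^2/8)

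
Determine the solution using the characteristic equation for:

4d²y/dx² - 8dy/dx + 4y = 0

Characteristic equation: 4r² - 8r + 4 = 0
Divide by 4: r² - 2r + 1 = 0
Factored: (r - 1)² = 0
Repeated root: r = 1
General solution: y = (C₁ + C₂x)e^x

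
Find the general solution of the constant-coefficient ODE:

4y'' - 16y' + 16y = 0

Characteristic equation: 4r² - 16r + 16 = 0
Divide by 4: r² - 4r + 4 = 0
Factored: (r - 2)² = 0
Repeated root: r = 2
General solution: y = (C₁ + C₂x)e^(2x)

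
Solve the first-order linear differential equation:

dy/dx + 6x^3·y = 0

Using integrating factor method:

General solution: y = Ce^(-3x^4/2)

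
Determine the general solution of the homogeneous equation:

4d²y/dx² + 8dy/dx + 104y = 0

Characteristic equation: 4r² + 8r + 104 = 0
Divide by 4: r² + 2r + 26 = 0
Roots: r = -1 ± 5i (complex conjugates)
General solution: y = e^(-x)(C₁cos(5x) + C₂sin(5x))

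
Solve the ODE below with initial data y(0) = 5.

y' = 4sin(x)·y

General solution: y = Ce^(-4cos(x))
Applying IC y(0) = 5:
Particular solution: y = 5e^(4(1-cos(x)))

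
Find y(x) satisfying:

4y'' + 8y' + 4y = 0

Characteristic equation: 4r² + 8r + 4 = 0
Divide by 4: r² + 2r + 1 = 0
Factored: (r + 1)² = 0
Repeated root: r = -1
General solution: y = (C₁ + C₂x)e^(-x)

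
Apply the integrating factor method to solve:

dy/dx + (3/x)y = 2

Using integrating factor method:

General solution: y = (1/2)x + Cx^(-3)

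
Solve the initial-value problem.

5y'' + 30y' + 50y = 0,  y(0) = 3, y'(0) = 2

General solution: y = e^(-3x)(C₁cos(x) + C₂sin(x))
Complex roots r = -3 ± i
Applying ICs: C₁ = 3, C₂ = 11
Particular solution: y = e^(-3x)(3cos(x) + 11sin(x))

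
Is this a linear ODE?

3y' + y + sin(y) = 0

No. Nonlinear (sin(y) is nonlinear in y)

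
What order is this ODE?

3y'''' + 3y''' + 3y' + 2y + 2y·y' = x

The order is 4 (highest derivative is of order 4).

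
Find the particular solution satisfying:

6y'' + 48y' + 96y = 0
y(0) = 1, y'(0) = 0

General solution: y = (C₁ + C₂x)e^(-4x)
Repeated root r = -4
Applying ICs: C₁ = 1, C₂ = 4
Particular solution: y = (1 + 4x)e^(-4x)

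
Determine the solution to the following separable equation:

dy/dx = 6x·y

Separating variables and integrating:
ln|y| = 3x^2 + C

General solution: y = Ce^(3x^2)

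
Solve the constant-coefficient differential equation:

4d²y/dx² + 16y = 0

Characteristic equation: 4r² + 16 = 0
Divide by 4: r² + 4 = 0
Roots: r = ±2i (complex conjugates)
General solution: y = C₁cos(2x) + C₂sin(2x)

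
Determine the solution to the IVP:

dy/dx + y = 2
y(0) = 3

General solution: y = 2 + Ce^(-x)
Applying y(0) = 3: C = 3 - 2 = 1
Particular solution: y = 2 + e^(-x)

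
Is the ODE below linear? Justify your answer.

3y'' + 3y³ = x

No. Nonlinear (y³ term)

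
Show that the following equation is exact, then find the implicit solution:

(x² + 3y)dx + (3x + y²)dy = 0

Verify exactness: ∂M/∂y = ∂N/∂x ✓
Find F(x,y) such that ∂F/∂x = M, ∂F/∂y = N
Solution: x³/3 + 3xy + y³/3 = C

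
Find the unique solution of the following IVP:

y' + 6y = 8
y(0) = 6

General solution: y = 4/3 + Ce^(-6x)
Applying y(0) = 6: C = 6 - 4/3 = 14/3
Particular solution: y = 4/3 + (14/3)e^(-6x)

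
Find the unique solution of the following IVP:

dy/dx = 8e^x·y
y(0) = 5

General solution: y = Ce^(8e^x)
Applying IC y(0) = 5:
Particular solution: y = 5e^(8(e^x - 1))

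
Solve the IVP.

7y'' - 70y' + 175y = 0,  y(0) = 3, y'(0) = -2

General solution: y = (C₁ + C₂x)e^(5x)
Repeated root r = 5
Applying ICs: C₁ = 3, C₂ = -17
Particular solution: y = (3 - 17x)e^(5x)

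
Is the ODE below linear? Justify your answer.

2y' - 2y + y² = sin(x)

No. Nonlinear (y² term)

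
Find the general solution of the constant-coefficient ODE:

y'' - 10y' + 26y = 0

Characteristic equation: r² - 10r + 26 = 0
Roots: r = 5 ± i (complex conjugates)
General solution: y = e^(5x)(C₁cos(x) + C₂sin(x))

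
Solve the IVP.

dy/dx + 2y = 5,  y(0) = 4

General solution: y = 5/2 + Ce^(-2x)
Applying y(0) = 4: C = 4 - 5/2 = 3/2
Particular solution: y = 5/2 + (3/2)e^(-2x)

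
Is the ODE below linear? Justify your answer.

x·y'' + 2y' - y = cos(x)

Yes. Linear (y and its derivatives appear to the first power only, no products of y terms)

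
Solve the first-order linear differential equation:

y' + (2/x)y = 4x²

Using integrating factor method:

General solution: y = (4/5)x^3 + Cx^(-2)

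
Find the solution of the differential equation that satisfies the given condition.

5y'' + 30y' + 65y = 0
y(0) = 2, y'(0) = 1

General solution: y = e^(-3x)(C₁cos(2x) + C₂sin(2x))
Complex roots r = -3 ± 2i
Applying ICs: C₁ = 2, C₂ = 7/2
Particular solution: y = e^(-3x)(2cos(2x) + (7/2)sin(2x))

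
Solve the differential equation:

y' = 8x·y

Separating variables and integrating:
ln|y| = 4x^2 + C

General solution: y = Ce^(4x^2)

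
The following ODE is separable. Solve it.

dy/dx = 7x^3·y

Separating variables and integrating:
ln|y| = 7x^4/4 + C

General solution: y = Ce^(7x^4/4)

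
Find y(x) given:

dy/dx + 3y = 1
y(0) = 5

General solution: y = 1/3 + Ce^(-3x)
Applying y(0) = 5: C = 5 - 1/3 = 14/3
Particular solution: y = 1/3 + (14/3)e^(-3x)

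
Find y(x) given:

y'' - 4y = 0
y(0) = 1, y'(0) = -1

General solution: y = C₁e^(2x) + C₂e^(-2x)
Applying ICs: C₁ = 1/4, C₂ = 3/4
Particular solution: y = (1/4)e^(2x) + (3/4)e^(-2x)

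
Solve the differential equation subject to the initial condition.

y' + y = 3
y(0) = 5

General solution: y = 3 + Ce^(-x)
Applying y(0) = 5: C = 5 - 3 = 2
Particular solution: y = 3 + 2e^(-x)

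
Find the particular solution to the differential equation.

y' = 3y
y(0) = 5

General solution: y = Ce^(3x)
Applying IC y(0) = 5:
Particular solution: y = 5e^(3x)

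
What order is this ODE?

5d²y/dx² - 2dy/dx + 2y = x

The order is 2 (highest derivative is of order 2).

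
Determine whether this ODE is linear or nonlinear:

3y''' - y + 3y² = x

Nonlinear (y² term)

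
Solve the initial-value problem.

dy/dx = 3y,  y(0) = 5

General solution: y = Ce^(3x)
Applying IC y(0) = 5:
Particular solution: y = 5e^(3x)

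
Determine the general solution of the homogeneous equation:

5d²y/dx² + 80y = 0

Characteristic equation: 5r² + 80 = 0
Divide by 5: r² + 16 = 0
Roots: r = ±4i (complex conjugates)
General solution: y = C₁cos(4x) + C₂sin(4x)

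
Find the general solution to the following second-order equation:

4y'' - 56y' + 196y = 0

Characteristic equation: 4r² - 56r + 196 = 0
Divide by 4: r² - 14r + 49 = 0
Factored: (r - 7)² = 0
Repeated root: r = 7
General solution: y = (C₁ + C₂x)e^(7x)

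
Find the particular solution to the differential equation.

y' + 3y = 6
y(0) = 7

General solution: y = 2 + Ce^(-3x)
Applying y(0) = 7: C = 7 - 2 = 5
Particular solution: y = 2 + 5e^(-3x)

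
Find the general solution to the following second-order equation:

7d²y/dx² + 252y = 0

Characteristic equation: 7r² + 252 = 0
Divide by 7: r² + 36 = 0
Roots: r = ±6i (complex conjugates)
General solution: y = C₁cos(6x) + C₂sin(6x)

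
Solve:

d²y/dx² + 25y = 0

Characteristic equation: r² + 25 = 0
Roots: r = ±5i (complex conjugates)
General solution: y = C₁cos(5x) + C₂sin(5x)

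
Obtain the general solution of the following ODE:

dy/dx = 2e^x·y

Separating variables and integrating:
ln|y| = 2e^x + C

General solution: y = Ce^(2e^x)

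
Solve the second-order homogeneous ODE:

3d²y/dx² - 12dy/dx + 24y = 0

Characteristic equation: 3r² - 12r + 24 = 0
Divide by 3: r² - 4r + 8 = 0
Roots: r = 2 ± 2i (complex conjugates)
General solution: y = e^(2x)(C₁cos(2x) + C₂sin(2x))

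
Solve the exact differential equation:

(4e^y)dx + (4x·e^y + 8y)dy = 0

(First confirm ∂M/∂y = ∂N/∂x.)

Verify exactness: ∂M/∂y = ∂N/∂x ✓
Find F(x,y) such that ∂F/∂x = M, ∂F/∂y = N
Solution: 4x·e^y + 4y² = C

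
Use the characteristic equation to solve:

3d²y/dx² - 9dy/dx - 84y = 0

Characteristic equation: 3r² - 9r - 84 = 0
Divide by 3: r² - 3r - 28 = 0
Roots: r = 7, -4 (distinct real)
General solution: y = C₁e^(7x) + C₂e^(-4x)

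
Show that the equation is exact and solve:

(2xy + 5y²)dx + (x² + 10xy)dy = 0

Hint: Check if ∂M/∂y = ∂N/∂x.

Verify exactness: ∂M/∂y = ∂N/∂x ✓
Find F(x,y) such that ∂F/∂x = M, ∂F/∂y = N
Solution: x²y + 5xy² = C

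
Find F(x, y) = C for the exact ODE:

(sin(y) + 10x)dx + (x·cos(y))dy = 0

Verify exactness: ∂M/∂y = ∂N/∂x ✓
Find F(x,y) such that ∂F/∂x = M, ∂F/∂y = N
Solution: x·sin(y) + 5x² = C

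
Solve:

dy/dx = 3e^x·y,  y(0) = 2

General solution: y = Ce^(3e^x)
Applying IC y(0) = 2:
Particular solution: y = 2e^(3(e^x - 1))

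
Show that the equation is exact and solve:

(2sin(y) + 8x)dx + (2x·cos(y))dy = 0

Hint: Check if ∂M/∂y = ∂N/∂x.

Verify exactness: ∂M/∂y = ∂N/∂x ✓
Find F(x,y) such that ∂F/∂x = M, ∂F/∂y = N
Solution: 2x·sin(y) + 4x² = C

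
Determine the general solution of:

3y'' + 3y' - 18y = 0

Characteristic equation: 3r² + 3r - 18 = 0
Divide by 3: r² + r - 6 = 0
Roots: r = 2, -3 (distinct real)
General solution: y = C₁e^(2x) + C₂e^(-3x)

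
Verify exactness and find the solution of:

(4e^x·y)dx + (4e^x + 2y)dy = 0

Verify exactness: ∂M/∂y = ∂N/∂x ✓
Find F(x,y) such that ∂F/∂x = M, ∂F/∂y = N
Solution: 4e^x·y + y² = C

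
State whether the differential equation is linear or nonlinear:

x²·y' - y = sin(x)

Linear (y and its derivatives appear to the first power only, no products of y terms)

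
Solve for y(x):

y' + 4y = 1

Using integrating factor method:

General solution: y = 1/4 + Ce^(-4x)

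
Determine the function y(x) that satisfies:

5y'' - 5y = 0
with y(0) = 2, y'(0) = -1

General solution: y = C₁e^x + C₂e^(-x)
Applying ICs: C₁ = 1/2, C₂ = 3/2
Particular solution: y = (1/2)e^x + (3/2)e^(-x)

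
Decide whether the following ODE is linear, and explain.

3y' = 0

Linear (y and its derivatives appear to the first power only, no products of y terms)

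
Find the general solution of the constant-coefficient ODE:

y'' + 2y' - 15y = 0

Characteristic equation: r² + 2r - 15 = 0
Roots: r = 3, -5 (distinct real)
General solution: y = C₁e^(3x) + C₂e^(-5x)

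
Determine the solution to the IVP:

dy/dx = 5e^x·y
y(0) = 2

General solution: y = Ce^(5e^x)
Applying IC y(0) = 2:
Particular solution: y = 2e^(5(e^x - 1))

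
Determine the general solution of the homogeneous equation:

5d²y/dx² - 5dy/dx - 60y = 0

Characteristic equation: 5r² - 5r - 60 = 0
Divide by 5: r² - r - 12 = 0
Roots: r = 4, -3 (distinct real)
General solution: y = C₁e^(4x) + C₂e^(-3x)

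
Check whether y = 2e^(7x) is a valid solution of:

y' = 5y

Verification:
y = 2e^(7x)
y' = 14e^(7x)
But 5y = 10e^(7x)
y' ≠ 5y — the derivative does not match

No, it is not a solution.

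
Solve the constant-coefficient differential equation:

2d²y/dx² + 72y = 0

Characteristic equation: 2r² + 72 = 0
Divide by 2: r² + 36 = 0
Roots: r = ±6i (complex conjugates)
General solution: y = C₁cos(6x) + C₂sin(6x)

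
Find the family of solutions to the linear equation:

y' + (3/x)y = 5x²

Using integrating factor method:

General solution: y = (5/6)x^3 + Cx^(-3)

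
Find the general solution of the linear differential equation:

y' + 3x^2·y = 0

Using integrating factor method:

General solution: y = Ce^(-x^3)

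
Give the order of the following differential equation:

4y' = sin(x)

The order is 1 (highest derivative is of order 1).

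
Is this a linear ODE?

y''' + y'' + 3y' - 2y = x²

Yes. Linear (y and its derivatives appear to the first power only, no products of y terms)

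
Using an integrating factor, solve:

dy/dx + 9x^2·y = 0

Using integrating factor method:

General solution: y = Ce^(-3x^3)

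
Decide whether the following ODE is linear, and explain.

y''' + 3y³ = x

Nonlinear (y³ term)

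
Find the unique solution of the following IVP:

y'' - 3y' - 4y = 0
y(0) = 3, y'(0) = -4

General solution: y = C₁e^(4x) + C₂e^(-x)
Applying ICs: C₁ = -1/5, C₂ = 16/5
Particular solution: y = -(1/5)e^(4x) + (16/5)e^(-x)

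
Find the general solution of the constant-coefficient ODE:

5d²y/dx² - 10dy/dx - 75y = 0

Characteristic equation: 5r² - 10r - 75 = 0
Divide by 5: r² - 2r - 15 = 0
Roots: r = 5, -3 (distinct real)
General solution: y = C₁e^(5x) + C₂e^(-3x)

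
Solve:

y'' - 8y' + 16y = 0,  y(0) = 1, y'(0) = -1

General solution: y = (C₁ + C₂x)e^(4x)
Repeated root r = 4
Applying ICs: C₁ = 1, C₂ = -5
Particular solution: y = (1 - 5x)e^(4x)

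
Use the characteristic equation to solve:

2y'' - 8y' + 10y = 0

Characteristic equation: 2r² - 8r + 10 = 0
Divide by 2: r² - 4r + 5 = 0
Roots: r = 2 ± i (complex conjugates)
General solution: y = e^(2x)(C₁cos(x) + C₂sin(x))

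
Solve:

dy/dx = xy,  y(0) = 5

General solution: y = Ce^(x²/2)
Applying IC y(0) = 5:
Particular solution: y = 5e^(x²/2)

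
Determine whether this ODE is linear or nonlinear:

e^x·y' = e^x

Linear (y and its derivatives appear to the first power only, no products of y terms)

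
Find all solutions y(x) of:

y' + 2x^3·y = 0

Using integrating factor method:

General solution: y = Ce^(-x^4/2)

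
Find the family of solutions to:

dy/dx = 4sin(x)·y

Separating variables and integrating:
ln|y| = -4cos(x) + C

General solution: y = Ce^(-4cos(x))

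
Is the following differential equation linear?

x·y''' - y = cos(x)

Yes. Linear (y and its derivatives appear to the first power only, no products of y terms)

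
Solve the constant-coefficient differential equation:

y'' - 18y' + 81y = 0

Characteristic equation: r² - 18r + 81 = 0
Factored: (r - 9)² = 0
Repeated root: r = 9
General solution: y = (C₁ + C₂x)e^(9x)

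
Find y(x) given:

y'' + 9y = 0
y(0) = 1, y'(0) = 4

General solution: y = C₁cos(3x) + C₂sin(3x)
Complex roots r = ±3i
Applying ICs: C₁ = 1, C₂ = 4/3
Particular solution: y = cos(3x) + (4/3)sin(3x)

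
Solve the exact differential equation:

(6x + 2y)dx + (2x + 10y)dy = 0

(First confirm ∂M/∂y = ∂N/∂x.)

Verify exactness: ∂M/∂y = ∂N/∂x ✓
Find F(x,y) such that ∂F/∂x = M, ∂F/∂y = N
Solution: 3x² + 2xy + 5y² = C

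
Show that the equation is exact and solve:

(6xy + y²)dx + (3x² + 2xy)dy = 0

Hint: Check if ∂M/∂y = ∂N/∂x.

Verify exactness: ∂M/∂y = ∂N/∂x ✓
Find F(x,y) such that ∂F/∂x = M, ∂F/∂y = N
Solution: 3x²y + xy² = C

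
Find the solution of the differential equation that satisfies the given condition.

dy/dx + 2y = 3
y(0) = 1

General solution: y = 3/2 + Ce^(-2x)
Applying y(0) = 1: C = 1 - 3/2 = -1/2
Particular solution: y = 3/2 - (1/2)e^(-2x)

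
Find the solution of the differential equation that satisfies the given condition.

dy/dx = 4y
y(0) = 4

General solution: y = Ce^(4x)
Applying IC y(0) = 4:
Particular solution: y = 4e^(4x)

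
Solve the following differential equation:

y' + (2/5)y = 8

Using integrating factor method:

General solution: y = 20 + Ce^(-2x/5)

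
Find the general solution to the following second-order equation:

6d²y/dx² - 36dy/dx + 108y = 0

Characteristic equation: 6r² - 36r + 108 = 0
Divide by 6: r² - 6r + 18 = 0
Roots: r = 3 ± 3i (complex conjugates)
General solution: y = e^(3x)(C₁cos(3x) + C₂sin(3x))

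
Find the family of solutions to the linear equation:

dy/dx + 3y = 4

Using integrating factor method:

General solution: y = 4/3 + Ce^(-3x)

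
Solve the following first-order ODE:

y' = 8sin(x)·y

Separating variables and integrating:
ln|y| = -8cos(x) + C

General solution: y = Ce^(-8cos(x))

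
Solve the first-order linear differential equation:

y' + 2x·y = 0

Using integrating factor method:

General solution: y = Ce^(-x^2)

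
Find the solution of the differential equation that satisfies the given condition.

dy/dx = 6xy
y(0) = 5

General solution: y = Ce^(3x²)
Applying IC y(0) = 5:
Particular solution: y = 5e^(3x²)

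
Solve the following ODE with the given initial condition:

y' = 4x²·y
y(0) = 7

General solution: y = Ce^(4x³/3)
Applying IC y(0) = 7:
Particular solution: y = 7e^(4x³/3)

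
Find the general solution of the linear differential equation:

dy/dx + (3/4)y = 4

Using integrating factor method:

General solution: y = 16/3 + Ce^(-3x/4)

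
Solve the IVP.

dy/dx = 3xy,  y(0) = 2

General solution: y = Ce^(3x²/2)
Applying IC y(0) = 2:
Particular solution: y = 2e^(3x²/2)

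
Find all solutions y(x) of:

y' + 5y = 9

Using integrating factor method:

General solution: y = 9/5 + Ce^(-5x)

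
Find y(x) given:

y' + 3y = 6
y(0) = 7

General solution: y = 2 + Ce^(-3x)
Applying y(0) = 7: C = 7 - 2 = 5
Particular solution: y = 2 + 5e^(-3x)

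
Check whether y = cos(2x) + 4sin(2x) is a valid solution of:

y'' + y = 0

Verification:
y'' = -4cos(2x) - 16sin(2x)
y'' + y ≠ 0 (frequency mismatch: got 4 instead of 1)

No, it is not a solution.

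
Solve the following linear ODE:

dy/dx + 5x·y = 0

Using integrating factor method:

General solution: y = Ce^(-5x^2/2)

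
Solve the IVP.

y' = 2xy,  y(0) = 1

General solution: y = Ce^(x²)
Applying IC y(0) = 1:
Particular solution: y = e^(x²)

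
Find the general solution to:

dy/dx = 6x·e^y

Separating variables and integrating:
-e^(-y) = 3x² + C

General solution: y = -ln(C - 3x²)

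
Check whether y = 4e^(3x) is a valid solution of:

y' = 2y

Verification:
y = 4e^(3x)
y' = 12e^(3x)
But 2y = 8e^(3x)
y' ≠ 2y — the derivative does not match

No, it is not a solution.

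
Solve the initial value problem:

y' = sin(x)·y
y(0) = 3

General solution: y = Ce^(-cos(x))
Applying IC y(0) = 3:
Particular solution: y = 3e^(1-cos(x))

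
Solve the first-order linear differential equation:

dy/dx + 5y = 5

Using integrating factor method:

General solution: y = 1 + Ce^(-5x)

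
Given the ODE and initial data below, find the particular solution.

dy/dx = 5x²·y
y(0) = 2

General solution: y = Ce^(5x³/3)
Applying IC y(0) = 2:
Particular solution: y = 2e^(5x³/3)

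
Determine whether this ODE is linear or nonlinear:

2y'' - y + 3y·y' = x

Nonlinear (product y·y')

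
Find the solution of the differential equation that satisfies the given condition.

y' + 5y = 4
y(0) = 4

General solution: y = 4/5 + Ce^(-5x)
Applying y(0) = 4: C = 4 - 4/5 = 16/5
Particular solution: y = 4/5 + (16/5)e^(-5x)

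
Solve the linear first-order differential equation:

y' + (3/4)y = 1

Using integrating factor method:

General solution: y = 4/3 + Ce^(-3x/4)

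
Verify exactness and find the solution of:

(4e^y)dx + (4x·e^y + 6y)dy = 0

Verify exactness: ∂M/∂y = ∂N/∂x ✓
Find F(x,y) such that ∂F/∂x = M, ∂F/∂y = N
Solution: 4x·e^y + 3y² = C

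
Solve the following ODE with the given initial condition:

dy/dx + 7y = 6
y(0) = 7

General solution: y = 6/7 + Ce^(-7x)
Applying y(0) = 7: C = 7 - 6/7 = 43/7
Particular solution: y = 6/7 + (43/7)e^(-7x)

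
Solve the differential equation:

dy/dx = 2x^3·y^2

Separating variables and integrating:
-1/y = x^4/2 + C

General solution: y^-1 = (-1/2)x^4 + C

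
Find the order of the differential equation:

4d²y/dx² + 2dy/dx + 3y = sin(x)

The order is 2 (highest derivative is of order 2).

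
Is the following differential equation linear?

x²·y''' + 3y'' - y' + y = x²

Yes. Linear (y and its derivatives appear to the first power only, no products of y terms)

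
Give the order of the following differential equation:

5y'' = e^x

The order is 2 (highest derivative is of order 2).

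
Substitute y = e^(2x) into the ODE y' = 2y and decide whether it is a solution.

Verification:
y = e^(2x)
y' = 2e^(2x)
2y = 2e^(2x)
y' = 2y ✓

Yes, it is a solution.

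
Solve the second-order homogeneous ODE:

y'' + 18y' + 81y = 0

Characteristic equation: r² + 18r + 81 = 0
Factored: (r + 9)² = 0
Repeated root: r = -9
General solution: y = (C₁ + C₂x)e^(-9x)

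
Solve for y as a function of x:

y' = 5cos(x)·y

Separating variables and integrating:
ln|y| = 5sin(x) + C

General solution: y = Ce^(5sin(x))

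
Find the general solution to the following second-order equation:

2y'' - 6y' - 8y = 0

Characteristic equation: 2r² - 6r - 8 = 0
Divide by 2: r² - 3r - 4 = 0
Roots: r = 4, -1 (distinct real)
General solution: y = C₁e^(4x) + C₂e^(-x)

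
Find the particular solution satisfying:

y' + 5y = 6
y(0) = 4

General solution: y = 6/5 + Ce^(-5x)
Applying y(0) = 4: C = 4 - 6/5 = 14/5
Particular solution: y = 6/5 + (14/5)e^(-5x)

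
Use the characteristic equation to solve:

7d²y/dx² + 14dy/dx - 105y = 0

Characteristic equation: 7r² + 14r - 105 = 0
Divide by 7: r² + 2r - 15 = 0
Roots: r = 3, -5 (distinct real)
General solution: y = C₁e^(3x) + C₂e^(-5x)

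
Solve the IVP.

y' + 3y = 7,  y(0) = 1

General solution: y = 7/3 + Ce^(-3x)
Applying y(0) = 1: C = 1 - 7/3 = -4/3
Particular solution: y = 7/3 - (4/3)e^(-3x)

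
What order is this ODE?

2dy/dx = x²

The order is 1 (highest derivative is of order 1).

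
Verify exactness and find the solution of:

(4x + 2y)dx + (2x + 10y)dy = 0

Verify exactness: ∂M/∂y = ∂N/∂x ✓
Find F(x,y) such that ∂F/∂x = M, ∂F/∂y = N
Solution: 2x² + 2xy + 5y² = C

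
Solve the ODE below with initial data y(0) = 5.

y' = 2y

General solution: y = Ce^(2x)
Applying IC y(0) = 5:
Particular solution: y = 5e^(2x)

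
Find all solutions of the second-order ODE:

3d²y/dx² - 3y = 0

Characteristic equation: 3r² - 3 = 0
Divide by 3: r² - 1 = 0
Roots: r = 1, -1 (distinct real)
General solution: y = C₁e^x + C₂e^(-x)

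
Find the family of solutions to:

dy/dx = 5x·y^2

Separating variables and integrating:
-1/y = 5x^2/2 + C

General solution: y^-1 = (-5/2)x^2 + C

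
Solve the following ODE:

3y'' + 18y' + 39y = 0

Characteristic equation: 3r² + 18r + 39 = 0
Divide by 3: r² + 6r + 13 = 0
Roots: r = -3 ± 2i (complex conjugates)
General solution: y = e^(-3x)(C₁cos(2x) + C₂sin(2x))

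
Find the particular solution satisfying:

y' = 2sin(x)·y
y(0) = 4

General solution: y = Ce^(-2cos(x))
Applying IC y(0) = 4:
Particular solution: y = 4e^(2(1-cos(x)))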